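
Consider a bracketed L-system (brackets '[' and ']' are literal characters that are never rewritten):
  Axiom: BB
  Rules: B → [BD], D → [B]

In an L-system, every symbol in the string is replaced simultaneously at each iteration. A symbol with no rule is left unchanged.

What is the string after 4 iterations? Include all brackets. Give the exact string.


Answer: [[[[BD][B]][[BD]]][[[BD][B]]]][[[[BD][B]][[BD]]][[[BD][B]]]]

Derivation:
Step 0: BB
Step 1: [BD][BD]
Step 2: [[BD][B]][[BD][B]]
Step 3: [[[BD][B]][[BD]]][[[BD][B]][[BD]]]
Step 4: [[[[BD][B]][[BD]]][[[BD][B]]]][[[[BD][B]][[BD]]][[[BD][B]]]]


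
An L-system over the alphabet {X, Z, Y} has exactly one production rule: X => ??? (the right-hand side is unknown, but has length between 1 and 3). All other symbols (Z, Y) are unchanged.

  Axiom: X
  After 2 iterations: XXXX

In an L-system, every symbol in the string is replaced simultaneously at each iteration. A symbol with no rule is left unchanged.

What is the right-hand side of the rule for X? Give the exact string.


Answer: XX

Derivation:
Trying X => XX:
  Step 0: X
  Step 1: XX
  Step 2: XXXX
Matches the given result.


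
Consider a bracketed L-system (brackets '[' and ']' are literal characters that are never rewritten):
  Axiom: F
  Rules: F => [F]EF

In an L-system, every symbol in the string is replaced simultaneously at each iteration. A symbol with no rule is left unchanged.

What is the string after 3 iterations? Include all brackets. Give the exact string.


Step 0: F
Step 1: [F]EF
Step 2: [[F]EF]E[F]EF
Step 3: [[[F]EF]E[F]EF]E[[F]EF]E[F]EF

Answer: [[[F]EF]E[F]EF]E[[F]EF]E[F]EF


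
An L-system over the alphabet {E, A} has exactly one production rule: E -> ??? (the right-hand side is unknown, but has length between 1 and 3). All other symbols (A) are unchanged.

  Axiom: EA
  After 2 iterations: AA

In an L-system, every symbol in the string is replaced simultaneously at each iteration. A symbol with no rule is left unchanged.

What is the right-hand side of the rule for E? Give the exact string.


Answer: A

Derivation:
Trying E -> A:
  Step 0: EA
  Step 1: AA
  Step 2: AA
Matches the given result.


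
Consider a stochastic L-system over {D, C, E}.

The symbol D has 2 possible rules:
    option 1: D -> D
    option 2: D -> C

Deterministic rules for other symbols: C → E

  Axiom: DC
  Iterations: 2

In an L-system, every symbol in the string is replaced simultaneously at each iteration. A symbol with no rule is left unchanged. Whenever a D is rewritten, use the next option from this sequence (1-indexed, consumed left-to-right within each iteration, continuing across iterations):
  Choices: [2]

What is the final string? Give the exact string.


Step 0: DC
Step 1: CE  (used choices [2])
Step 2: EE  (used choices [])

Answer: EE


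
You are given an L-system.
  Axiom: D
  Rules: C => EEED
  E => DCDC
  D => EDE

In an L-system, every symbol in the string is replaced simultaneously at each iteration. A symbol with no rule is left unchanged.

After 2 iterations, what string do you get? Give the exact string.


Answer: DCDCEDEDCDC

Derivation:
Step 0: D
Step 1: EDE
Step 2: DCDCEDEDCDC


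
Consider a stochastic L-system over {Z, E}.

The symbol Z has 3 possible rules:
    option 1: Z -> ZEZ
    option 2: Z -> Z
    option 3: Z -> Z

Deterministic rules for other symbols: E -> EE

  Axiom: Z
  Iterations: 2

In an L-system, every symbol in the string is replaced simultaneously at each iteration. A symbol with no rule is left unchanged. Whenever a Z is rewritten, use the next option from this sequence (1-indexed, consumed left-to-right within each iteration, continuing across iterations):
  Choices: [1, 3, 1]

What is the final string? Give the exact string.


Answer: ZEEZEZ

Derivation:
Step 0: Z
Step 1: ZEZ  (used choices [1])
Step 2: ZEEZEZ  (used choices [3, 1])


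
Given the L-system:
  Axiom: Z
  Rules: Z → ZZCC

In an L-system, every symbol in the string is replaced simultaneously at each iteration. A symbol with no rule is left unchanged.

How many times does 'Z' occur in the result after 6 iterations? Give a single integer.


Answer: 64

Derivation:
Step 0: Z  (1 'Z')
Step 1: ZZCC  (2 'Z')
Step 2: ZZCCZZCCCC  (4 'Z')
Step 3: ZZCCZZCCCCZZCCZZCCCCCC  (8 'Z')
Step 4: ZZCCZZCCCCZZCCZZCCCCCCZZCCZZCCCCZZCCZZCCCCCCCC  (16 'Z')
Step 5: ZZCCZZCCCCZZCCZZCCCCCCZZCCZZCCCCZZCCZZCCCCCCCCZZCCZZCCCCZZCCZZCCCCCCZZCCZZCCCCZZCCZZCCCCCCCCCC  (32 'Z')
Step 6: ZZCCZZCCCCZZCCZZCCCCCCZZCCZZCCCCZZCCZZCCCCCCCCZZCCZZCCCCZZCCZZCCCCCCZZCCZZCCCCZZCCZZCCCCCCCCCCZZCCZZCCCCZZCCZZCCCCCCZZCCZZCCCCZZCCZZCCCCCCCCZZCCZZCCCCZZCCZZCCCCCCZZCCZZCCCCZZCCZZCCCCCCCCCCCC  (64 'Z')


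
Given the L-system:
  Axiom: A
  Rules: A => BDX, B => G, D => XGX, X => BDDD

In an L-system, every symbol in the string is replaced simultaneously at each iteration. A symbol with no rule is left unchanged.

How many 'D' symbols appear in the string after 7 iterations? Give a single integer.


Answer: 216

Derivation:
Step 0: A  (0 'D')
Step 1: BDX  (1 'D')
Step 2: GXGXBDDD  (3 'D')
Step 3: GBDDDGBDDDGXGXXGXXGX  (6 'D')
Step 4: GGXGXXGXXGXGGXGXXGXXGXGBDDDGBDDDBDDDGBDDDBDDDGBDDD  (18 'D')
Step 5: GGBDDDGBDDDBDDDGBDDDBDDDGBDDDGGBDDDGBDDDBDDDGBDDDBDDDGBDDDGGXGXXGXXGXGGXGXXGXXGXGXGXXGXXGXGGXGXXGXXGXGXGXXGXXGXGGXGXXGXXGX  (36 'D')
Step 6: GGGXGXXGXXGXGGXGXXGXXGXGXGXXGXXGXGGXGXXGXXGXGXGXXGXXGXGGXGXXGXXGXGGGXGXXGXXGXGGXGXXGXXGXGXGXXGXXGXGGXGXXGXXGXGXGXXGXXGXGGXGXXGXXGXGGBDDDGBDDDBDDDGBDDDBDDDGBDDDGGBDDDGBDDDBDDDGBDDDBDDDGBDDDGBDDDGBDDDBDDDGBDDDBDDDGBDDDGGBDDDGBDDDBDDDGBDDDBDDDGBDDDGBDDDGBDDDBDDDGBDDDBDDDGBDDDGGBDDDGBDDDBDDDGBDDDBDDDGBDDD  (108 'D')
Step 7: GGGBDDDGBDDDBDDDGBDDDBDDDGBDDDGGBDDDGBDDDBDDDGBDDDBDDDGBDDDGBDDDGBDDDBDDDGBDDDBDDDGBDDDGGBDDDGBDDDBDDDGBDDDBDDDGBDDDGBDDDGBDDDBDDDGBDDDBDDDGBDDDGGBDDDGBDDDBDDDGBDDDBDDDGBDDDGGGBDDDGBDDDBDDDGBDDDBDDDGBDDDGGBDDDGBDDDBDDDGBDDDBDDDGBDDDGBDDDGBDDDBDDDGBDDDBDDDGBDDDGGBDDDGBDDDBDDDGBDDDBDDDGBDDDGBDDDGBDDDBDDDGBDDDBDDDGBDDDGGBDDDGBDDDBDDDGBDDDBDDDGBDDDGGGXGXXGXXGXGGXGXXGXXGXGXGXXGXXGXGGXGXXGXXGXGXGXXGXXGXGGXGXXGXXGXGGGXGXXGXXGXGGXGXXGXXGXGXGXXGXXGXGGXGXXGXXGXGXGXXGXXGXGGXGXXGXXGXGGXGXXGXXGXGGXGXXGXXGXGXGXXGXXGXGGXGXXGXXGXGXGXXGXXGXGGXGXXGXXGXGGGXGXXGXXGXGGXGXXGXXGXGXGXXGXXGXGGXGXXGXXGXGXGXXGXXGXGGXGXXGXXGXGGXGXXGXXGXGGXGXXGXXGXGXGXXGXXGXGGXGXXGXXGXGXGXXGXXGXGGXGXXGXXGXGGGXGXXGXXGXGGXGXXGXXGXGXGXXGXXGXGGXGXXGXXGXGXGXXGXXGXGGXGXXGXXGX  (216 'D')


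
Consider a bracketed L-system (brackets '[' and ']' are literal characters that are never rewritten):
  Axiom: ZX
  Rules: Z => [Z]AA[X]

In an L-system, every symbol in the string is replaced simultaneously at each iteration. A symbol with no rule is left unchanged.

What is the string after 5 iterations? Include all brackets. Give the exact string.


Step 0: ZX
Step 1: [Z]AA[X]X
Step 2: [[Z]AA[X]]AA[X]X
Step 3: [[[Z]AA[X]]AA[X]]AA[X]X
Step 4: [[[[Z]AA[X]]AA[X]]AA[X]]AA[X]X
Step 5: [[[[[Z]AA[X]]AA[X]]AA[X]]AA[X]]AA[X]X

Answer: [[[[[Z]AA[X]]AA[X]]AA[X]]AA[X]]AA[X]X


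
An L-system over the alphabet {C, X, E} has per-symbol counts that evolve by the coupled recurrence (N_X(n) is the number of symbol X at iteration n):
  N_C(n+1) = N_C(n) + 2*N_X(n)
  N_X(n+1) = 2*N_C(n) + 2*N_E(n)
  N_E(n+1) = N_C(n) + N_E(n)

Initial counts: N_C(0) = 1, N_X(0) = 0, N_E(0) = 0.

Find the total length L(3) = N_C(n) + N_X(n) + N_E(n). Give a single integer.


Step 0: N_C=1, N_X=0, N_E=0, L=1
Step 1: N_C=1, N_X=2, N_E=1, L=4
Step 2: N_C=5, N_X=4, N_E=2, L=11
Step 3: N_C=13, N_X=14, N_E=7, L=34

Answer: 34


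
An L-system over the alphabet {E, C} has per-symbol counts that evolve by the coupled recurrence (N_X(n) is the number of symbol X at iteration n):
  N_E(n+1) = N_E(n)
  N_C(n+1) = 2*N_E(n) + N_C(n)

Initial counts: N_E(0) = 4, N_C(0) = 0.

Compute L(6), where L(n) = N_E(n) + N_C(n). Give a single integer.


Step 0: N_E=4, N_C=0, L=4
Step 1: N_E=4, N_C=8, L=12
Step 2: N_E=4, N_C=16, L=20
Step 3: N_E=4, N_C=24, L=28
Step 4: N_E=4, N_C=32, L=36
Step 5: N_E=4, N_C=40, L=44
Step 6: N_E=4, N_C=48, L=52

Answer: 52


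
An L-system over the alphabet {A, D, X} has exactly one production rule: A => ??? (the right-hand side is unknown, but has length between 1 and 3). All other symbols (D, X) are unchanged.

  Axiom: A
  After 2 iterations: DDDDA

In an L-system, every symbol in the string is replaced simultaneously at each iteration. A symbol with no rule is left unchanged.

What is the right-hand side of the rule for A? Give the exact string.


Answer: DDA

Derivation:
Trying A => DDA:
  Step 0: A
  Step 1: DDA
  Step 2: DDDDA
Matches the given result.


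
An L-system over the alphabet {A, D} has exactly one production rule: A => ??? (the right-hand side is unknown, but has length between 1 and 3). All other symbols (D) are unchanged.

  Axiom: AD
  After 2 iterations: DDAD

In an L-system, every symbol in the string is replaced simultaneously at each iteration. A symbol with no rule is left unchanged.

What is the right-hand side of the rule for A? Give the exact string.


Trying A => DA:
  Step 0: AD
  Step 1: DAD
  Step 2: DDAD
Matches the given result.

Answer: DA


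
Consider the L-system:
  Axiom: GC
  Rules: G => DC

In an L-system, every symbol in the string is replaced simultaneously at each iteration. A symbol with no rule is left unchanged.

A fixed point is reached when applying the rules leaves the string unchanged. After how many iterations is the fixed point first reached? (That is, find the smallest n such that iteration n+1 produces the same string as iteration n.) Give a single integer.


Answer: 1

Derivation:
Step 0: GC
Step 1: DCC
Step 2: DCC  (unchanged — fixed point at step 1)


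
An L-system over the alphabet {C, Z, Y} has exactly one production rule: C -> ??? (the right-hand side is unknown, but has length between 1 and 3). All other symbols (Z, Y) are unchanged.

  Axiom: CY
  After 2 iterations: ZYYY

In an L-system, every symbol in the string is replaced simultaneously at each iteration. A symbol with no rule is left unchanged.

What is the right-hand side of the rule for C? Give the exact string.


Answer: ZYY

Derivation:
Trying C -> ZYY:
  Step 0: CY
  Step 1: ZYYY
  Step 2: ZYYY
Matches the given result.


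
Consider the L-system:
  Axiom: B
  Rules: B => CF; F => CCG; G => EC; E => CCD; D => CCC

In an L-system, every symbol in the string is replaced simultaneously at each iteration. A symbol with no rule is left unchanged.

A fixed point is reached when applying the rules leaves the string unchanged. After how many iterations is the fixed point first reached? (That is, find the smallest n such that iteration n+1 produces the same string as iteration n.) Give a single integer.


Step 0: B
Step 1: CF
Step 2: CCCG
Step 3: CCCEC
Step 4: CCCCCDC
Step 5: CCCCCCCCC
Step 6: CCCCCCCCC  (unchanged — fixed point at step 5)

Answer: 5


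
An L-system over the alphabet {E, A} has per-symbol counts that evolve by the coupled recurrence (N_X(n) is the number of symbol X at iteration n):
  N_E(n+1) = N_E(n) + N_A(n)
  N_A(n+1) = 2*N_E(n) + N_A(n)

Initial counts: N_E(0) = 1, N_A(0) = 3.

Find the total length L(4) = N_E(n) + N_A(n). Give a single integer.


Answer: 128

Derivation:
Step 0: N_E=1, N_A=3, L=4
Step 1: N_E=4, N_A=5, L=9
Step 2: N_E=9, N_A=13, L=22
Step 3: N_E=22, N_A=31, L=53
Step 4: N_E=53, N_A=75, L=128


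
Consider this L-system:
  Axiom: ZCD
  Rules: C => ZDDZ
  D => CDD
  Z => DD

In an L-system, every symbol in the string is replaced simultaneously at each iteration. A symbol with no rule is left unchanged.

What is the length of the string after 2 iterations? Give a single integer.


Step 0: length = 3
Step 1: length = 9
Step 2: length = 26

Answer: 26


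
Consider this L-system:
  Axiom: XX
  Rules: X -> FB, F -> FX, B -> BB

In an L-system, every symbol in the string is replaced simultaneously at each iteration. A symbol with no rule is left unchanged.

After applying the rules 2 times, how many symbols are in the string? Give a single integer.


Step 0: length = 2
Step 1: length = 4
Step 2: length = 8

Answer: 8


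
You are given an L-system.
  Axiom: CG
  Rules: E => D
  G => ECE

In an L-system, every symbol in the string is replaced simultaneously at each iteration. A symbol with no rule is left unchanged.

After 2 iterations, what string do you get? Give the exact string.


Answer: CDCD

Derivation:
Step 0: CG
Step 1: CECE
Step 2: CDCD


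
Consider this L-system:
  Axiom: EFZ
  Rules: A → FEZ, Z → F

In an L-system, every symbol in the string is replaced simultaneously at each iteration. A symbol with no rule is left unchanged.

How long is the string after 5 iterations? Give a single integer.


Answer: 3

Derivation:
Step 0: length = 3
Step 1: length = 3
Step 2: length = 3
Step 3: length = 3
Step 4: length = 3
Step 5: length = 3


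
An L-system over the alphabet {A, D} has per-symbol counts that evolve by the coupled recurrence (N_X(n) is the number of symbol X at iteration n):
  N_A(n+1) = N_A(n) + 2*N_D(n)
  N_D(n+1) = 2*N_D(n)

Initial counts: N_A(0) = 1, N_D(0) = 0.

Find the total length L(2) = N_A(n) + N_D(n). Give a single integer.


Answer: 1

Derivation:
Step 0: N_A=1, N_D=0, L=1
Step 1: N_A=1, N_D=0, L=1
Step 2: N_A=1, N_D=0, L=1


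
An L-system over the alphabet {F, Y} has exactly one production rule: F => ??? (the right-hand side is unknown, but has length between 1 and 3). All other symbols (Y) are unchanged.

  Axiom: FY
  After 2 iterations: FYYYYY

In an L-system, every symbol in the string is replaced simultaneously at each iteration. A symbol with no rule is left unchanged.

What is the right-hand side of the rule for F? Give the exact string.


Trying F => FYY:
  Step 0: FY
  Step 1: FYYY
  Step 2: FYYYYY
Matches the given result.

Answer: FYY


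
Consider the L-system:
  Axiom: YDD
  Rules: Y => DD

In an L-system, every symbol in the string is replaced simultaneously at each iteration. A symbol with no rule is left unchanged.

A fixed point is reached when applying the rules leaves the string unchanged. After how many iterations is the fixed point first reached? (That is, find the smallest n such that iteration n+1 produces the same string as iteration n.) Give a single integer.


Answer: 1

Derivation:
Step 0: YDD
Step 1: DDDD
Step 2: DDDD  (unchanged — fixed point at step 1)


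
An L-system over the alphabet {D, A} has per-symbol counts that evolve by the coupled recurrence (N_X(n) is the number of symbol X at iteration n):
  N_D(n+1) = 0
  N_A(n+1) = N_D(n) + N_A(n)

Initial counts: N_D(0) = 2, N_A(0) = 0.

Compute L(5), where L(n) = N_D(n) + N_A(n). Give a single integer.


Answer: 2

Derivation:
Step 0: N_D=2, N_A=0, L=2
Step 1: N_D=0, N_A=2, L=2
Step 2: N_D=0, N_A=2, L=2
Step 3: N_D=0, N_A=2, L=2
Step 4: N_D=0, N_A=2, L=2
Step 5: N_D=0, N_A=2, L=2


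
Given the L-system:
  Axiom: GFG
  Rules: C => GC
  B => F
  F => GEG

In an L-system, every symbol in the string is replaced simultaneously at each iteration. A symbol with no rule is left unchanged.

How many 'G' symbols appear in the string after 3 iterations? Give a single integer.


Answer: 4

Derivation:
Step 0: GFG  (2 'G')
Step 1: GGEGG  (4 'G')
Step 2: GGEGG  (4 'G')
Step 3: GGEGG  (4 'G')


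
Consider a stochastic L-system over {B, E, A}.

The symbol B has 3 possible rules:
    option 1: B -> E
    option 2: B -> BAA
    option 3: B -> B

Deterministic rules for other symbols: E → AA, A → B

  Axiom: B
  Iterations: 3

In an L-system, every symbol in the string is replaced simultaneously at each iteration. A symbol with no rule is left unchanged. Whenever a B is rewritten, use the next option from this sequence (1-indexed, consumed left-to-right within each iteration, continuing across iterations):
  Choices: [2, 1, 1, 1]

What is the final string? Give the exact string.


Step 0: B
Step 1: BAA  (used choices [2])
Step 2: EBB  (used choices [1])
Step 3: AAEE  (used choices [1, 1])

Answer: AAEE


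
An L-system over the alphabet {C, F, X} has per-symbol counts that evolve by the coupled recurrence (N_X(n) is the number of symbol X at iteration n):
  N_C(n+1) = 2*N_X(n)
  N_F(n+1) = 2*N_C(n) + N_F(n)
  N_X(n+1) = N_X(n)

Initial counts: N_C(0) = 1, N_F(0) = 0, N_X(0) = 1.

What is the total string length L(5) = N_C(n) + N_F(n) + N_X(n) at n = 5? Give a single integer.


Step 0: N_C=1, N_F=0, N_X=1, L=2
Step 1: N_C=2, N_F=2, N_X=1, L=5
Step 2: N_C=2, N_F=6, N_X=1, L=9
Step 3: N_C=2, N_F=10, N_X=1, L=13
Step 4: N_C=2, N_F=14, N_X=1, L=17
Step 5: N_C=2, N_F=18, N_X=1, L=21

Answer: 21


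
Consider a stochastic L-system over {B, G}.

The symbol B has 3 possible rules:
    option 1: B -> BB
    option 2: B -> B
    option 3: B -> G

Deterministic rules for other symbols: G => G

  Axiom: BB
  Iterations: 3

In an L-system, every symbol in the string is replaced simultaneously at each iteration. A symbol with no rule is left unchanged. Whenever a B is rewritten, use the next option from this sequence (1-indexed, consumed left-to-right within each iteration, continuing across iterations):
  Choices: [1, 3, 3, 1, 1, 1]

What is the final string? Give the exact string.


Answer: GBBBBG

Derivation:
Step 0: BB
Step 1: BBG  (used choices [1, 3])
Step 2: GBBG  (used choices [3, 1])
Step 3: GBBBBG  (used choices [1, 1])


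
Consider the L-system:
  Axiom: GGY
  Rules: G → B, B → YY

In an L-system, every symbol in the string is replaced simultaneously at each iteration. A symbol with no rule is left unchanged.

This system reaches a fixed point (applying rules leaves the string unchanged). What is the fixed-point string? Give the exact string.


Answer: YYYYY

Derivation:
Step 0: GGY
Step 1: BBY
Step 2: YYYYY
Step 3: YYYYY  (unchanged — fixed point at step 2)


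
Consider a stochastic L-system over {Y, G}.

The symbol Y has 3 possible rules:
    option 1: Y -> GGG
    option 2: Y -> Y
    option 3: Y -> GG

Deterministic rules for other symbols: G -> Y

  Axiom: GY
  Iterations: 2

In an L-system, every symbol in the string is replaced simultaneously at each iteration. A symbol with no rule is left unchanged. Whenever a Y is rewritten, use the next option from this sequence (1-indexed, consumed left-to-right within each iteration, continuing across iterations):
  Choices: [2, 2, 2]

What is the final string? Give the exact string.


Step 0: GY
Step 1: YY  (used choices [2])
Step 2: YY  (used choices [2, 2])

Answer: YY


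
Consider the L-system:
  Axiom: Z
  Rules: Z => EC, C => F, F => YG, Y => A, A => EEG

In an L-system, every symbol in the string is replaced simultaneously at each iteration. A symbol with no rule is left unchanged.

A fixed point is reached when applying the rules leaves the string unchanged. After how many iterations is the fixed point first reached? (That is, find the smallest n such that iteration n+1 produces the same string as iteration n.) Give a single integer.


Answer: 5

Derivation:
Step 0: Z
Step 1: EC
Step 2: EF
Step 3: EYG
Step 4: EAG
Step 5: EEEGG
Step 6: EEEGG  (unchanged — fixed point at step 5)


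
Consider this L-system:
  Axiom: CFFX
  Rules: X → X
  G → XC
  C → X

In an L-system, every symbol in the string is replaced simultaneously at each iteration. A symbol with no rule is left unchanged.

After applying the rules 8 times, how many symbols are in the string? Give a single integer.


Answer: 4

Derivation:
Step 0: length = 4
Step 1: length = 4
Step 2: length = 4
Step 3: length = 4
Step 4: length = 4
Step 5: length = 4
Step 6: length = 4
Step 7: length = 4
Step 8: length = 4


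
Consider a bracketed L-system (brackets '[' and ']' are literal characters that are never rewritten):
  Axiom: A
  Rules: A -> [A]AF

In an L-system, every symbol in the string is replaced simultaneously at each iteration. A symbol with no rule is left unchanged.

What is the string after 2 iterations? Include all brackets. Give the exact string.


Answer: [[A]AF][A]AFF

Derivation:
Step 0: A
Step 1: [A]AF
Step 2: [[A]AF][A]AFF


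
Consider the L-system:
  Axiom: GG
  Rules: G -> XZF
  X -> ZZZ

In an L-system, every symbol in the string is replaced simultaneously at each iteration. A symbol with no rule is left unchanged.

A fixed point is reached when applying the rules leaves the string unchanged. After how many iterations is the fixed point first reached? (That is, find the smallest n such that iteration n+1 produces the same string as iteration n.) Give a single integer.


Answer: 2

Derivation:
Step 0: GG
Step 1: XZFXZF
Step 2: ZZZZFZZZZF
Step 3: ZZZZFZZZZF  (unchanged — fixed point at step 2)


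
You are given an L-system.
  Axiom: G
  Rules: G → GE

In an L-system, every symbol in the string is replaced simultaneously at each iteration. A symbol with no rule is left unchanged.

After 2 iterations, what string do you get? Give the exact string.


Answer: GEE

Derivation:
Step 0: G
Step 1: GE
Step 2: GEE


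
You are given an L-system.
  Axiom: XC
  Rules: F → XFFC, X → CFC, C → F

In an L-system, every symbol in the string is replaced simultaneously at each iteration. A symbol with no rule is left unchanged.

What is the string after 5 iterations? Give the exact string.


Answer: FXFFCFCFCXFFCXFFCFCFCXFFCXFFCFXFFCXFFCCFCXFFCXFFCFXFFCFXFFCFCFCXFFCXFFCFCFCXFFCXFFCFXFFCFXFFCFCFCXFFCXFFCFCFCXFFCXFFCFXFFCCFCXFFCXFFCFFXFFCFCFCXFFCXFFCFCFCXFFCXFFCFXFFCXFFCCFCXFFCXFFCFXFFCFXFFCFCFCXFFCXFFCFCFCXFFCXFFCFXFFCFXFFCFCFCXFFCXFFCFCFCXFFCXFFCFXFFCCFCXFFCXFFCF

Derivation:
Step 0: XC
Step 1: CFCF
Step 2: FXFFCFXFFC
Step 3: XFFCCFCXFFCXFFCFXFFCCFCXFFCXFFCF
Step 4: CFCXFFCXFFCFFXFFCFCFCXFFCXFFCFCFCXFFCXFFCFXFFCCFCXFFCXFFCFFXFFCFCFCXFFCXFFCFCFCXFFCXFFCFXFFC
Step 5: FXFFCFCFCXFFCXFFCFCFCXFFCXFFCFXFFCXFFCCFCXFFCXFFCFXFFCFXFFCFCFCXFFCXFFCFCFCXFFCXFFCFXFFCFXFFCFCFCXFFCXFFCFCFCXFFCXFFCFXFFCCFCXFFCXFFCFFXFFCFCFCXFFCXFFCFCFCXFFCXFFCFXFFCXFFCCFCXFFCXFFCFXFFCFXFFCFCFCXFFCXFFCFCFCXFFCXFFCFXFFCFXFFCFCFCXFFCXFFCFCFCXFFCXFFCFXFFCCFCXFFCXFFCF


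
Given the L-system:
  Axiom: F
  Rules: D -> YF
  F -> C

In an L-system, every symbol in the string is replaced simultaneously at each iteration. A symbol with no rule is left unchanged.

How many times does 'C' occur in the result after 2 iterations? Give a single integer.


Step 0: F  (0 'C')
Step 1: C  (1 'C')
Step 2: C  (1 'C')

Answer: 1


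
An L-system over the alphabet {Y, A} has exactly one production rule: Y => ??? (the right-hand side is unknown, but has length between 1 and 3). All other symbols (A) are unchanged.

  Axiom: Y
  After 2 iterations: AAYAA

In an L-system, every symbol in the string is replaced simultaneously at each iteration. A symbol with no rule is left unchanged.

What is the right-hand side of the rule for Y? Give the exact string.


Trying Y => AYA:
  Step 0: Y
  Step 1: AYA
  Step 2: AAYAA
Matches the given result.

Answer: AYA


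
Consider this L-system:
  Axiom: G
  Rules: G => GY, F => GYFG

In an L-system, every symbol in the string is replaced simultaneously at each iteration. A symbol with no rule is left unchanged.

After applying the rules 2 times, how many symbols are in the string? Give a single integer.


Step 0: length = 1
Step 1: length = 2
Step 2: length = 3

Answer: 3


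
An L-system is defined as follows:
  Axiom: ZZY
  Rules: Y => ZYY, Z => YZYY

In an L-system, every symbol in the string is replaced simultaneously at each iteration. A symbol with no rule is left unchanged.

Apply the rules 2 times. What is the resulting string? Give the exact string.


Answer: ZYYYZYYZYYZYYZYYYZYYZYYZYYYZYYZYYZYY

Derivation:
Step 0: ZZY
Step 1: YZYYYZYYZYY
Step 2: ZYYYZYYZYYZYYZYYYZYYZYYZYYYZYYZYYZYY


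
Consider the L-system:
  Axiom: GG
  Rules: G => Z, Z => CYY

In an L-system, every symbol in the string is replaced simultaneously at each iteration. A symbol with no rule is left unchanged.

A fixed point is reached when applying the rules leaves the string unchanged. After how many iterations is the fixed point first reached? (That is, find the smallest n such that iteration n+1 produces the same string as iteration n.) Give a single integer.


Answer: 2

Derivation:
Step 0: GG
Step 1: ZZ
Step 2: CYYCYY
Step 3: CYYCYY  (unchanged — fixed point at step 2)


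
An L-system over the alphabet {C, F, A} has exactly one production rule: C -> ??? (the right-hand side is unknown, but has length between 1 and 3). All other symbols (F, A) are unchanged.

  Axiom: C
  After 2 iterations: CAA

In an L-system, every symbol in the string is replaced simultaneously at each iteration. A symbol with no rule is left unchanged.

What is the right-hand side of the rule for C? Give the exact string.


Trying C -> CA:
  Step 0: C
  Step 1: CA
  Step 2: CAA
Matches the given result.

Answer: CA


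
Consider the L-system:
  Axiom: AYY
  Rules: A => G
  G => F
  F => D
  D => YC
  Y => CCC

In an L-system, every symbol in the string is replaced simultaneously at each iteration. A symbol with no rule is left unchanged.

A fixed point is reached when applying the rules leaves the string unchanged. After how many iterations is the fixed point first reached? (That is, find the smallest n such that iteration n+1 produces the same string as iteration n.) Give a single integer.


Step 0: AYY
Step 1: GCCCCCC
Step 2: FCCCCCC
Step 3: DCCCCCC
Step 4: YCCCCCCC
Step 5: CCCCCCCCCC
Step 6: CCCCCCCCCC  (unchanged — fixed point at step 5)

Answer: 5


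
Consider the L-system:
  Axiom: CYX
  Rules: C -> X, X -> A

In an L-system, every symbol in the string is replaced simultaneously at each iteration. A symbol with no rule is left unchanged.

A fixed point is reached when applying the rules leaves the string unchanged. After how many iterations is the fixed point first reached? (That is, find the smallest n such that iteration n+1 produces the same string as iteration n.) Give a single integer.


Answer: 2

Derivation:
Step 0: CYX
Step 1: XYA
Step 2: AYA
Step 3: AYA  (unchanged — fixed point at step 2)


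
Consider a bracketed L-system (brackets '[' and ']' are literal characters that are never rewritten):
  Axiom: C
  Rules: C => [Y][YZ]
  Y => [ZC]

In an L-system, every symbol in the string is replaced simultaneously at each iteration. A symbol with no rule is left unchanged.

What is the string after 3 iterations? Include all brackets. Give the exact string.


Step 0: C
Step 1: [Y][YZ]
Step 2: [[ZC]][[ZC]Z]
Step 3: [[Z[Y][YZ]]][[Z[Y][YZ]]Z]

Answer: [[Z[Y][YZ]]][[Z[Y][YZ]]Z]


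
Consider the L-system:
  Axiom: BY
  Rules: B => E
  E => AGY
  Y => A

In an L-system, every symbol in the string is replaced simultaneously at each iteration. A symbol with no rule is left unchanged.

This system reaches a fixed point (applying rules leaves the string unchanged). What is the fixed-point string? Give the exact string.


Answer: AGAA

Derivation:
Step 0: BY
Step 1: EA
Step 2: AGYA
Step 3: AGAA
Step 4: AGAA  (unchanged — fixed point at step 3)


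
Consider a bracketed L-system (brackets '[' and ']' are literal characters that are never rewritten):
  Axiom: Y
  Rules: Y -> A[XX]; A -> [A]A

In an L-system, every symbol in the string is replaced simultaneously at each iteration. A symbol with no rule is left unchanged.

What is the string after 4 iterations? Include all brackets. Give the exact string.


Step 0: Y
Step 1: A[XX]
Step 2: [A]A[XX]
Step 3: [[A]A][A]A[XX]
Step 4: [[[A]A][A]A][[A]A][A]A[XX]

Answer: [[[A]A][A]A][[A]A][A]A[XX]


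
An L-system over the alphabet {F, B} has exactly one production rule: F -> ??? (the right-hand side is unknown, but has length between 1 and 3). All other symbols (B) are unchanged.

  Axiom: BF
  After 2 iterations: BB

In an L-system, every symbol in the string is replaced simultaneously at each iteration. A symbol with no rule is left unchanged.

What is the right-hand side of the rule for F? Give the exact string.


Answer: B

Derivation:
Trying F -> B:
  Step 0: BF
  Step 1: BB
  Step 2: BB
Matches the given result.


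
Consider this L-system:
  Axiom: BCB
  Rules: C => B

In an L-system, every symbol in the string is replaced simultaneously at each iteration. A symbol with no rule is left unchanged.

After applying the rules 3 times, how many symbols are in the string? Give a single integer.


Step 0: length = 3
Step 1: length = 3
Step 2: length = 3
Step 3: length = 3

Answer: 3


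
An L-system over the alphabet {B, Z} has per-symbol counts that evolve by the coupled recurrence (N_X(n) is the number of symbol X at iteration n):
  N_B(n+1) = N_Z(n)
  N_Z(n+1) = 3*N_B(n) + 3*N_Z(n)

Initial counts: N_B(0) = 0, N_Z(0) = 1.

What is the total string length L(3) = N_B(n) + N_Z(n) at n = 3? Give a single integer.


Step 0: N_B=0, N_Z=1, L=1
Step 1: N_B=1, N_Z=3, L=4
Step 2: N_B=3, N_Z=12, L=15
Step 3: N_B=12, N_Z=45, L=57

Answer: 57


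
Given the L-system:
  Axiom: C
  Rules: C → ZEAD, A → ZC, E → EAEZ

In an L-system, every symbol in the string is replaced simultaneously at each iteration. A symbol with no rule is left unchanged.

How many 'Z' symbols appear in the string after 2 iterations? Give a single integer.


Step 0: C  (0 'Z')
Step 1: ZEAD  (1 'Z')
Step 2: ZEAEZZCD  (3 'Z')

Answer: 3


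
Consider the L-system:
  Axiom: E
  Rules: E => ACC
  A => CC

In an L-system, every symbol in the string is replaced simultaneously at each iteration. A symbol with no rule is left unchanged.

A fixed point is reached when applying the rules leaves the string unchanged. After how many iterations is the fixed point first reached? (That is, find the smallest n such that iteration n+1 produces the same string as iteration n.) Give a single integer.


Answer: 2

Derivation:
Step 0: E
Step 1: ACC
Step 2: CCCC
Step 3: CCCC  (unchanged — fixed point at step 2)


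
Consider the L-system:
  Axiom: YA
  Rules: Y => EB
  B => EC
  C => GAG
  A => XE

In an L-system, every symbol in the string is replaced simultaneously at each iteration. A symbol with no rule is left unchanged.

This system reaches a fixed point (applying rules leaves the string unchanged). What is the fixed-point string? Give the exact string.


Step 0: YA
Step 1: EBXE
Step 2: EECXE
Step 3: EEGAGXE
Step 4: EEGXEGXE
Step 5: EEGXEGXE  (unchanged — fixed point at step 4)

Answer: EEGXEGXE


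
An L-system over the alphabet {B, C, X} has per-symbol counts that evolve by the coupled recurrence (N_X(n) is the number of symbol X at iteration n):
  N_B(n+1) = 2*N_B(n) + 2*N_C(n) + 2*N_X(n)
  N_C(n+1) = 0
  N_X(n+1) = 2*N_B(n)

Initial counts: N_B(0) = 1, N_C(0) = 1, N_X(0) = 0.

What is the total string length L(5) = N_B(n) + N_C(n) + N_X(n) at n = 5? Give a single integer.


Answer: 672

Derivation:
Step 0: N_B=1, N_C=1, N_X=0, L=2
Step 1: N_B=4, N_C=0, N_X=2, L=6
Step 2: N_B=12, N_C=0, N_X=8, L=20
Step 3: N_B=40, N_C=0, N_X=24, L=64
Step 4: N_B=128, N_C=0, N_X=80, L=208
Step 5: N_B=416, N_C=0, N_X=256, L=672


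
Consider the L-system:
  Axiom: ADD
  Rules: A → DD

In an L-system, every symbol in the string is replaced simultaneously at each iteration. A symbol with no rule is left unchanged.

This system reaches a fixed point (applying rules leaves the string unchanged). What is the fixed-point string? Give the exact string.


Answer: DDDD

Derivation:
Step 0: ADD
Step 1: DDDD
Step 2: DDDD  (unchanged — fixed point at step 1)


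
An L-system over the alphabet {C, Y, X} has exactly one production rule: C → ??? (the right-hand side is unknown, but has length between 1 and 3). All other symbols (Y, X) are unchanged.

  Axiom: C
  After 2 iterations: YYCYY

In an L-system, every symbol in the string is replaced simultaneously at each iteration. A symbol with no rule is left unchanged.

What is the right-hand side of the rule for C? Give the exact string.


Trying C → YCY:
  Step 0: C
  Step 1: YCY
  Step 2: YYCYY
Matches the given result.

Answer: YCY


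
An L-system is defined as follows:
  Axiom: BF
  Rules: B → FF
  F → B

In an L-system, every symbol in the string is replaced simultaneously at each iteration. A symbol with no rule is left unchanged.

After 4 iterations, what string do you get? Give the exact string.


Answer: BBBBFFFF

Derivation:
Step 0: BF
Step 1: FFB
Step 2: BBFF
Step 3: FFFFBB
Step 4: BBBBFFFF


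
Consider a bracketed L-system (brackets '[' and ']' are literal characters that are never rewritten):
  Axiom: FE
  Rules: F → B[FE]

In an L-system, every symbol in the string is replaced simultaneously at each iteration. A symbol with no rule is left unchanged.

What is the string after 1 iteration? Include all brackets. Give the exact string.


Step 0: FE
Step 1: B[FE]E

Answer: B[FE]E


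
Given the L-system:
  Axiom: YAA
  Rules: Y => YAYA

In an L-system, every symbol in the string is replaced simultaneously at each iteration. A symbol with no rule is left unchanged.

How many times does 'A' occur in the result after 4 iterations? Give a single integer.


Answer: 32

Derivation:
Step 0: YAA  (2 'A')
Step 1: YAYAAA  (4 'A')
Step 2: YAYAAYAYAAAA  (8 'A')
Step 3: YAYAAYAYAAAYAYAAYAYAAAAA  (16 'A')
Step 4: YAYAAYAYAAAYAYAAYAYAAAAYAYAAYAYAAAYAYAAYAYAAAAAA  (32 'A')


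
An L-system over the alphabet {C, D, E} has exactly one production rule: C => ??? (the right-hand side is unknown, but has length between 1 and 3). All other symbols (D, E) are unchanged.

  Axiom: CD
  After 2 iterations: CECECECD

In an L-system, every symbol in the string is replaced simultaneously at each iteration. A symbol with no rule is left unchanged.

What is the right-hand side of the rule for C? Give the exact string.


Answer: CEC

Derivation:
Trying C => CEC:
  Step 0: CD
  Step 1: CECD
  Step 2: CECECECD
Matches the given result.


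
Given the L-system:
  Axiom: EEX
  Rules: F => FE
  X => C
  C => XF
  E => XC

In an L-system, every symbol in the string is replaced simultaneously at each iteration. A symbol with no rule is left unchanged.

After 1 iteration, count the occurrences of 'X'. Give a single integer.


Answer: 2

Derivation:
Step 0: EEX  (1 'X')
Step 1: XCXCC  (2 'X')


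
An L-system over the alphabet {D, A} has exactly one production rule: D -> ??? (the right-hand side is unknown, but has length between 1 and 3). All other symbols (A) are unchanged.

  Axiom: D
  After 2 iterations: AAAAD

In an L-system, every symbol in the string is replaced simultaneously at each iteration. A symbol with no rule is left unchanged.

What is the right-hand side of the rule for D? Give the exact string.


Trying D -> AAD:
  Step 0: D
  Step 1: AAD
  Step 2: AAAAD
Matches the given result.

Answer: AAD


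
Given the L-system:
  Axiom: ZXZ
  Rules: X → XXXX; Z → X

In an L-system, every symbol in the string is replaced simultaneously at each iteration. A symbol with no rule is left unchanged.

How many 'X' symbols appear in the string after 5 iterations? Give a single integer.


Final string: XXXXXXXXXXXXXXXXXXXXXXXXXXXXXXXXXXXXXXXXXXXXXXXXXXXXXXXXXXXXXXXXXXXXXXXXXXXXXXXXXXXXXXXXXXXXXXXXXXXXXXXXXXXXXXXXXXXXXXXXXXXXXXXXXXXXXXXXXXXXXXXXXXXXXXXXXXXXXXXXXXXXXXXXXXXXXXXXXXXXXXXXXXXXXXXXXXXXXXXXXXXXXXXXXXXXXXXXXXXXXXXXXXXXXXXXXXXXXXXXXXXXXXXXXXXXXXXXXXXXXXXXXXXXXXXXXXXXXXXXXXXXXXXXXXXXXXXXXXXXXXXXXXXXXXXXXXXXXXXXXXXXXXXXXXXXXXXXXXXXXXXXXXXXXXXXXXXXXXXXXXXXXXXXXXXXXXXXXXXXXXXXXXXXXXXXXXXXXXXXXXXXXXXXXXXXXXXXXXXXXXXXXXXXXXXXXXXXXXXXXXXXXXXXXXXXXXXXXXXXXXXXXXXXXXXXXXXXXXXXXXXXXXXXXXXXXXXXXXXXXXXXXXXXXXXXXXXXXXXXXXXXXXXXXXXXXXXXXXXXXXXXXXXXXXXXXXXXXXXXXXXXXXXXXXXXXXXXXXXXXXXXXXXXXXXXXXXXXXXXXXXXXXXXXXXXXXXXXXXXXXXXXXXXXXXXXXXXXXXXXXXXXXXXXXXXXXXXXXXXXXXXXXXXXXXXXXXXXXXXXXXXXXXXXXXXXXXXXXXXXXXXXXXXXXXXXXXXXXXXXXXXXXXXXXXXXXXXXXXXXXXXXXXXXXXXXXXXXXXXXXXXXXXXXXXXXXXXXXXXXXXXXXXXXXXXXXXXXXXXXXXXXXXXXXXXXXXXXXXXXXXXXXXXXXXXXXXXXXXXXXXXXXXXXXXXXXXXXXXXXXXXXXXXXXXXXXXXXXXXXXXXXXXXXXXXXXXXXXXXXXXXXXXXXXXXXXXXXXXXXXXXXXXXXXXXXXXXXXXXXXXXXXXXXXXXXXXXXXXXXXXXXXXXXXXXXXXXXXXXXXXXXXXXXXXXXXXXXXXXXXXXXXXXXXXXXXXXXXXXXXXXXXXXXXXXXXXXXXXXXXXXXXXXXXXXXXXXXXXXXXXXXXXXXXXXXXXXXXXXXXXXXXXXXXXXXXXXXXXXXXXXXXXXXXXXXXXXXXXXXXXXXXXXXXXXXXXXXXXXXXXXXXXXXXXXXXXXXXXXXXXXXXXXXXXXXXXXXXXXXXXXXXXXXXXXXXXXXXXXXXXXXXXXXXXXXXXXXXXXXXXXXXXXXXXXXXXXXXXXXXXXXXXXXXXXXXXXXXXXXXXXXXXXXXXXXXXXXXXXXXXXXXXXXXXXXXXXXXXXXXXXXXXXXXXXXXXXXXXXXXXXXXXXXXXXXXXXXXXXXXXXXXXXXXXXXXXXXXXXXXXXXXXXXXXXXXXXXXXXXXXXXXXXXXXXXXXXXXXXXXXXXXXXXXXXXXXXXXXXXXXXXXXXXXXXXXXXXXXXXXXXXXXXXXXXXXXXXXXXXXXXXXXXXXXXXXXXXXXXXXXXXXXXXXXXXXXXXXXXXXXXXXXXXXXXXXXXXXXXXXXXXXXXXXXXXXXX
Count of 'X': 1536

Answer: 1536


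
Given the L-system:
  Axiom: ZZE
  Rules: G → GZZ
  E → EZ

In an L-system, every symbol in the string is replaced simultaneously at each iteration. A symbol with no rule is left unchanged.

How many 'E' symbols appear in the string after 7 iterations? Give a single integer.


Step 0: ZZE  (1 'E')
Step 1: ZZEZ  (1 'E')
Step 2: ZZEZZ  (1 'E')
Step 3: ZZEZZZ  (1 'E')
Step 4: ZZEZZZZ  (1 'E')
Step 5: ZZEZZZZZ  (1 'E')
Step 6: ZZEZZZZZZ  (1 'E')
Step 7: ZZEZZZZZZZ  (1 'E')

Answer: 1


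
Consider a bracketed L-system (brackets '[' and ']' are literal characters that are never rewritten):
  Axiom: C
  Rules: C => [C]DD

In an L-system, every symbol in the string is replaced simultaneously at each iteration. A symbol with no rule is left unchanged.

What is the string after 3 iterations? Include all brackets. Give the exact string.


Answer: [[[C]DD]DD]DD

Derivation:
Step 0: C
Step 1: [C]DD
Step 2: [[C]DD]DD
Step 3: [[[C]DD]DD]DD


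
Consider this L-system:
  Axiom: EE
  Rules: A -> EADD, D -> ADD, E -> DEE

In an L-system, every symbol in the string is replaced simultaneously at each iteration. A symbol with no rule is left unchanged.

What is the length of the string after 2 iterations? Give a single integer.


Answer: 18

Derivation:
Step 0: length = 2
Step 1: length = 6
Step 2: length = 18


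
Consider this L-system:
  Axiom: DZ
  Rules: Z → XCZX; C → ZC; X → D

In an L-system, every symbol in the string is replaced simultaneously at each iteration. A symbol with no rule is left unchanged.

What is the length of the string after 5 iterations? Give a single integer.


Step 0: length = 2
Step 1: length = 5
Step 2: length = 9
Step 3: length = 17
Step 4: length = 33
Step 5: length = 65

Answer: 65


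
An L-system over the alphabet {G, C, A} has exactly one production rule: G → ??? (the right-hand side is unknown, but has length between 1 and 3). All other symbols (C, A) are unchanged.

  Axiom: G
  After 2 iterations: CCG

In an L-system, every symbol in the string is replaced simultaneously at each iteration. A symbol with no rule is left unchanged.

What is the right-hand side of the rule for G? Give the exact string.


Answer: CG

Derivation:
Trying G → CG:
  Step 0: G
  Step 1: CG
  Step 2: CCG
Matches the given result.


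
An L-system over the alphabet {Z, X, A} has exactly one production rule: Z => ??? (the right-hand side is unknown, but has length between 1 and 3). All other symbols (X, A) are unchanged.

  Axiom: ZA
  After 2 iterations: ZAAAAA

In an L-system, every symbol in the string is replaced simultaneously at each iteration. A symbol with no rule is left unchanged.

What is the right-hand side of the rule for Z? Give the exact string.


Trying Z => ZAA:
  Step 0: ZA
  Step 1: ZAAA
  Step 2: ZAAAAA
Matches the given result.

Answer: ZAA


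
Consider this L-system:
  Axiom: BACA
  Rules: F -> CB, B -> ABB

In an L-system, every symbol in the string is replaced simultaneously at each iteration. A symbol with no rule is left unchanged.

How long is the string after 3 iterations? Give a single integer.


Answer: 18

Derivation:
Step 0: length = 4
Step 1: length = 6
Step 2: length = 10
Step 3: length = 18


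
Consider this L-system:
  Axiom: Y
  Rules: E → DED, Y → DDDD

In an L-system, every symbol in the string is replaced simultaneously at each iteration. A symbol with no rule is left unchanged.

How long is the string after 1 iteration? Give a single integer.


Step 0: length = 1
Step 1: length = 4

Answer: 4


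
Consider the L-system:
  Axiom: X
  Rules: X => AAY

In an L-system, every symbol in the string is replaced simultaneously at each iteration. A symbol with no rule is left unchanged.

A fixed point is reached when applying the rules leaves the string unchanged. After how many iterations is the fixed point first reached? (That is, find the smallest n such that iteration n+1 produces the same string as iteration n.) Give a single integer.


Answer: 1

Derivation:
Step 0: X
Step 1: AAY
Step 2: AAY  (unchanged — fixed point at step 1)
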